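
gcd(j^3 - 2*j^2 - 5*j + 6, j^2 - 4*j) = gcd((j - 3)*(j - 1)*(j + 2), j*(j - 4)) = 1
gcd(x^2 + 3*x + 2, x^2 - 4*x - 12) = x + 2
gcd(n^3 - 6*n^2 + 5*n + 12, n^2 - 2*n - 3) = n^2 - 2*n - 3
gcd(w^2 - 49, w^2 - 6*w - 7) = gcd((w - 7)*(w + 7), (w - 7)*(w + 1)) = w - 7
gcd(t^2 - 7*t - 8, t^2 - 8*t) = t - 8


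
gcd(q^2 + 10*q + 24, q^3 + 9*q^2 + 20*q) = q + 4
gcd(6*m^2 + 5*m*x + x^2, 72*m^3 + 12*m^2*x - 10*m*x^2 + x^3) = 2*m + x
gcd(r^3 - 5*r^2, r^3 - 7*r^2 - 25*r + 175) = r - 5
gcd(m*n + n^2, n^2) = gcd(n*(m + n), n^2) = n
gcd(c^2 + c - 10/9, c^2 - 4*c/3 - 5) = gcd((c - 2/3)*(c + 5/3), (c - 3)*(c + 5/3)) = c + 5/3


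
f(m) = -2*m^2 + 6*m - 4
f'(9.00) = -30.00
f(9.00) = -112.00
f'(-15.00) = 66.00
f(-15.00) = -544.00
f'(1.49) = 0.04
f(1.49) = 0.50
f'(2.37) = -3.48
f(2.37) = -1.01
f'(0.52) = 3.92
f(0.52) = -1.42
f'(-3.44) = 19.76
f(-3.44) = -48.31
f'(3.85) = -9.40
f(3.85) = -10.54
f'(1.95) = -1.80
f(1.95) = 0.09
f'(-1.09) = 10.36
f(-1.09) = -12.92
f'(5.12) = -14.48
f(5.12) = -25.71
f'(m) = 6 - 4*m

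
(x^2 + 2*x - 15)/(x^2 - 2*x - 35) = (x - 3)/(x - 7)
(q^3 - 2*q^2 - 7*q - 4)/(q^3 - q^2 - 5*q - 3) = (q - 4)/(q - 3)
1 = 1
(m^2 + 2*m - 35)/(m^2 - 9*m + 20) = (m + 7)/(m - 4)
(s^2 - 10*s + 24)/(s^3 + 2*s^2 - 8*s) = (s^2 - 10*s + 24)/(s*(s^2 + 2*s - 8))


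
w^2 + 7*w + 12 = (w + 3)*(w + 4)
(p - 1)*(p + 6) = p^2 + 5*p - 6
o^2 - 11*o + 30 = (o - 6)*(o - 5)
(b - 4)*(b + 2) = b^2 - 2*b - 8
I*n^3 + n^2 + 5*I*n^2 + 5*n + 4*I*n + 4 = (n + 1)*(n + 4)*(I*n + 1)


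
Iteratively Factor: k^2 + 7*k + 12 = (k + 3)*(k + 4)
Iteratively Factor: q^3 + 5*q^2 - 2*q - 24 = (q - 2)*(q^2 + 7*q + 12) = (q - 2)*(q + 3)*(q + 4)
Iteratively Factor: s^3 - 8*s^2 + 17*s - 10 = (s - 1)*(s^2 - 7*s + 10) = (s - 5)*(s - 1)*(s - 2)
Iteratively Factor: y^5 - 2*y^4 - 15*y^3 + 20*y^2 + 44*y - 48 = (y + 2)*(y^4 - 4*y^3 - 7*y^2 + 34*y - 24) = (y - 1)*(y + 2)*(y^3 - 3*y^2 - 10*y + 24) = (y - 4)*(y - 1)*(y + 2)*(y^2 + y - 6) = (y - 4)*(y - 2)*(y - 1)*(y + 2)*(y + 3)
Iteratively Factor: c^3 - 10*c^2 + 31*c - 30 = (c - 5)*(c^2 - 5*c + 6) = (c - 5)*(c - 2)*(c - 3)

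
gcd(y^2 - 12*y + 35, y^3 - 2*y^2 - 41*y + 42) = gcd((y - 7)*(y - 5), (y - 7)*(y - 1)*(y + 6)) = y - 7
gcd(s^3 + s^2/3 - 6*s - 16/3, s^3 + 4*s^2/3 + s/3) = s + 1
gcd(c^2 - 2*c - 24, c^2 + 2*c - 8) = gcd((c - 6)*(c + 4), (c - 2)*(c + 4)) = c + 4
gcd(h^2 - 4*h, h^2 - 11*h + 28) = h - 4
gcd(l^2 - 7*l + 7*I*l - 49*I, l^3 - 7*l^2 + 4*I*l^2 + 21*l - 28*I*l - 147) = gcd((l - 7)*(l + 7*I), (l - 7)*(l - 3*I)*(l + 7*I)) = l^2 + l*(-7 + 7*I) - 49*I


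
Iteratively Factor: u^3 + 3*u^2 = (u)*(u^2 + 3*u) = u^2*(u + 3)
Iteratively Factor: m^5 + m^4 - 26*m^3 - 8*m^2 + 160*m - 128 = (m - 4)*(m^4 + 5*m^3 - 6*m^2 - 32*m + 32) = (m - 4)*(m + 4)*(m^3 + m^2 - 10*m + 8) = (m - 4)*(m + 4)^2*(m^2 - 3*m + 2) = (m - 4)*(m - 1)*(m + 4)^2*(m - 2)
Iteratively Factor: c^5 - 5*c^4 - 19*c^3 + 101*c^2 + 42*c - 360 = (c - 3)*(c^4 - 2*c^3 - 25*c^2 + 26*c + 120) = (c - 3)*(c + 4)*(c^3 - 6*c^2 - c + 30) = (c - 3)*(c + 2)*(c + 4)*(c^2 - 8*c + 15) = (c - 5)*(c - 3)*(c + 2)*(c + 4)*(c - 3)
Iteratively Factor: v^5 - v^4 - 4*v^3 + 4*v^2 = (v + 2)*(v^4 - 3*v^3 + 2*v^2) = v*(v + 2)*(v^3 - 3*v^2 + 2*v) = v*(v - 1)*(v + 2)*(v^2 - 2*v) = v^2*(v - 1)*(v + 2)*(v - 2)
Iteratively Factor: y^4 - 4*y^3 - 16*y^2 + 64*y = (y - 4)*(y^3 - 16*y) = (y - 4)*(y + 4)*(y^2 - 4*y) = y*(y - 4)*(y + 4)*(y - 4)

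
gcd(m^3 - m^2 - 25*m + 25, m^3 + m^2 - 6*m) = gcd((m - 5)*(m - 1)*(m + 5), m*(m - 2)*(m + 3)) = 1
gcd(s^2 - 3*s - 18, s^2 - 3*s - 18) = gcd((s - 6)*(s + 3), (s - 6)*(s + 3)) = s^2 - 3*s - 18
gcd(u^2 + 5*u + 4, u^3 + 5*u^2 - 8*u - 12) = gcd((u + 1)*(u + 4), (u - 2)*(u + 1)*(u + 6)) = u + 1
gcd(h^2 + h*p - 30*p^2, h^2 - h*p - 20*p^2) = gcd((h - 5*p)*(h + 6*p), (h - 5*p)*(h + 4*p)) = -h + 5*p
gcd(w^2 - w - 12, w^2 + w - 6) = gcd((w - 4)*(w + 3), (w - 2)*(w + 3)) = w + 3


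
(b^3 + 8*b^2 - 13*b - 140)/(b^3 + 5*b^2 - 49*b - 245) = (b - 4)/(b - 7)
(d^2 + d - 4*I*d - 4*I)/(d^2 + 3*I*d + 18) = (d^2 + d - 4*I*d - 4*I)/(d^2 + 3*I*d + 18)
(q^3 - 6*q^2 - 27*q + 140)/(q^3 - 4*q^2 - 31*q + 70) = (q - 4)/(q - 2)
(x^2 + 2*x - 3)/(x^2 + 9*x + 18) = (x - 1)/(x + 6)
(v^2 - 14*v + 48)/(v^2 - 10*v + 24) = (v - 8)/(v - 4)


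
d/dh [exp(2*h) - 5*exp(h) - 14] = (2*exp(h) - 5)*exp(h)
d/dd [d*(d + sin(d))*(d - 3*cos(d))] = d*(d + sin(d))*(3*sin(d) + 1) + d*(d - 3*cos(d))*(cos(d) + 1) + (d + sin(d))*(d - 3*cos(d))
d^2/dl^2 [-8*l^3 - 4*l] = -48*l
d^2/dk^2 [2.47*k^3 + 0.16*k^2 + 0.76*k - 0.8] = 14.82*k + 0.32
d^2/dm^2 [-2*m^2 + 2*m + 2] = -4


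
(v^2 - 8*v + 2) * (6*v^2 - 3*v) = 6*v^4 - 51*v^3 + 36*v^2 - 6*v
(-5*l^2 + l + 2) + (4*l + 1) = -5*l^2 + 5*l + 3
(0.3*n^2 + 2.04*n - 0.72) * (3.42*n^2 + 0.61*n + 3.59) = 1.026*n^4 + 7.1598*n^3 - 0.141*n^2 + 6.8844*n - 2.5848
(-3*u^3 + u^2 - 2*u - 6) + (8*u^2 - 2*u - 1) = -3*u^3 + 9*u^2 - 4*u - 7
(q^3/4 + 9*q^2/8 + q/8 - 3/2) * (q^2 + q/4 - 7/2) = q^5/4 + 19*q^4/16 - 15*q^3/32 - 173*q^2/32 - 13*q/16 + 21/4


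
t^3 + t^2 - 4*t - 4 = (t - 2)*(t + 1)*(t + 2)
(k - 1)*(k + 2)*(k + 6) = k^3 + 7*k^2 + 4*k - 12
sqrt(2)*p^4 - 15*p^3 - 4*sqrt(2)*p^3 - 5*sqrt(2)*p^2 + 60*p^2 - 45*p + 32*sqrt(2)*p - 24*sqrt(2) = (p - 3)*(p - 1)*(p - 8*sqrt(2))*(sqrt(2)*p + 1)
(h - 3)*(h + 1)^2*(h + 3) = h^4 + 2*h^3 - 8*h^2 - 18*h - 9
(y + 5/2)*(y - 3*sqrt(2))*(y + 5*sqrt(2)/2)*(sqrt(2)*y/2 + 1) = sqrt(2)*y^4/2 + y^3/2 + 5*sqrt(2)*y^3/4 - 8*sqrt(2)*y^2 + 5*y^2/4 - 20*sqrt(2)*y - 15*y - 75/2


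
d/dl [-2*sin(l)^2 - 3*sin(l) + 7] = -(4*sin(l) + 3)*cos(l)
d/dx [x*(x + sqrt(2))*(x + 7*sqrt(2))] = 3*x^2 + 16*sqrt(2)*x + 14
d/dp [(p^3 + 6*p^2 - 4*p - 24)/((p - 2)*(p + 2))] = 1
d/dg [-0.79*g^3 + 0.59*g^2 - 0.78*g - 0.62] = -2.37*g^2 + 1.18*g - 0.78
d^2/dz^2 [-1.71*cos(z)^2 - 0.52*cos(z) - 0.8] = 0.52*cos(z) + 3.42*cos(2*z)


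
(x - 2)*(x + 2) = x^2 - 4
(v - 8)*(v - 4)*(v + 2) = v^3 - 10*v^2 + 8*v + 64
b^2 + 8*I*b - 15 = (b + 3*I)*(b + 5*I)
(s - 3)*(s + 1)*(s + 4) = s^3 + 2*s^2 - 11*s - 12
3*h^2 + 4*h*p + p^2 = (h + p)*(3*h + p)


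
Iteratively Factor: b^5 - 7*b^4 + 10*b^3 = (b)*(b^4 - 7*b^3 + 10*b^2) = b*(b - 2)*(b^3 - 5*b^2) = b^2*(b - 2)*(b^2 - 5*b) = b^3*(b - 2)*(b - 5)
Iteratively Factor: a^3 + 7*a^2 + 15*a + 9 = (a + 3)*(a^2 + 4*a + 3) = (a + 3)^2*(a + 1)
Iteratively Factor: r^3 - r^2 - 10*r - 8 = (r - 4)*(r^2 + 3*r + 2) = (r - 4)*(r + 2)*(r + 1)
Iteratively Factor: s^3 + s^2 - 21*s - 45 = (s + 3)*(s^2 - 2*s - 15) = (s + 3)^2*(s - 5)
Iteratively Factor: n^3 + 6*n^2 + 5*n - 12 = (n + 4)*(n^2 + 2*n - 3) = (n - 1)*(n + 4)*(n + 3)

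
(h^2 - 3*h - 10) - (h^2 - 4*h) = h - 10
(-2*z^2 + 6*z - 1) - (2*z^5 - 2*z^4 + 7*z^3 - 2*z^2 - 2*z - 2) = -2*z^5 + 2*z^4 - 7*z^3 + 8*z + 1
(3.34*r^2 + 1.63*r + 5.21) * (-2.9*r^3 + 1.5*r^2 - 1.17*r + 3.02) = -9.686*r^5 + 0.283*r^4 - 16.5718*r^3 + 15.9947*r^2 - 1.1731*r + 15.7342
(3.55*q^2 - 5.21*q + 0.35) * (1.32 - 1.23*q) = -4.3665*q^3 + 11.0943*q^2 - 7.3077*q + 0.462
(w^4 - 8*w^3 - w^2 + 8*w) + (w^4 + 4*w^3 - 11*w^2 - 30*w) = 2*w^4 - 4*w^3 - 12*w^2 - 22*w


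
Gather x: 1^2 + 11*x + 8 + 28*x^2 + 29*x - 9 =28*x^2 + 40*x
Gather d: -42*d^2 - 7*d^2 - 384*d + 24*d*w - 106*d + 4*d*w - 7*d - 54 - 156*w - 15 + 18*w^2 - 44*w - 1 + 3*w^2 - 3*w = -49*d^2 + d*(28*w - 497) + 21*w^2 - 203*w - 70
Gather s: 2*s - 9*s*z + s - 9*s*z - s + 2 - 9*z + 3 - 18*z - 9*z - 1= s*(2 - 18*z) - 36*z + 4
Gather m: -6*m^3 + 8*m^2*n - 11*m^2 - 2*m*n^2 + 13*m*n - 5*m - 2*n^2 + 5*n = -6*m^3 + m^2*(8*n - 11) + m*(-2*n^2 + 13*n - 5) - 2*n^2 + 5*n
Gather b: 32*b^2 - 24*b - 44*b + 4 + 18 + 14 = 32*b^2 - 68*b + 36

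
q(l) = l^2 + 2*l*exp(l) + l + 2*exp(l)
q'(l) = 2*l*exp(l) + 2*l + 4*exp(l) + 1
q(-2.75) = 4.59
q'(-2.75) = -4.60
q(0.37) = 4.47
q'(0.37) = 8.60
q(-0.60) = 0.20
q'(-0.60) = 1.34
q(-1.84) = 1.28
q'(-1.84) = -2.63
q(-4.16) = 13.05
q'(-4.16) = -7.39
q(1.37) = 21.90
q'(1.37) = 30.26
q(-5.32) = 22.94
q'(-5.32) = -9.67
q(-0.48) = 0.39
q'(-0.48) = 1.92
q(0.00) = 2.00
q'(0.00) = 5.00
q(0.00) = 2.00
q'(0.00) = 5.00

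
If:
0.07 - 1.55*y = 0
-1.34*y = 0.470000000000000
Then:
No Solution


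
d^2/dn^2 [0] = 0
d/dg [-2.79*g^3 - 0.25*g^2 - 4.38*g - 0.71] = -8.37*g^2 - 0.5*g - 4.38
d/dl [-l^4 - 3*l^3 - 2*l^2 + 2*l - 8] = -4*l^3 - 9*l^2 - 4*l + 2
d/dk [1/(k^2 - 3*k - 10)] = (3 - 2*k)/(-k^2 + 3*k + 10)^2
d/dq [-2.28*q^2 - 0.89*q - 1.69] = -4.56*q - 0.89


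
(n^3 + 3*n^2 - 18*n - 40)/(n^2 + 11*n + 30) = (n^2 - 2*n - 8)/(n + 6)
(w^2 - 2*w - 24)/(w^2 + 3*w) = (w^2 - 2*w - 24)/(w*(w + 3))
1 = 1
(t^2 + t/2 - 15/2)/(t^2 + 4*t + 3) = (t - 5/2)/(t + 1)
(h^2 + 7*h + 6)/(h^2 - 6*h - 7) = (h + 6)/(h - 7)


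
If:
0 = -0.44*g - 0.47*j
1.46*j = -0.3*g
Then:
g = 0.00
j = 0.00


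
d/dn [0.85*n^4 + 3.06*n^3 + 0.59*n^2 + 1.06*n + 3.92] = 3.4*n^3 + 9.18*n^2 + 1.18*n + 1.06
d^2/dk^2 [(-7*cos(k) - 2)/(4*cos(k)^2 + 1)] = (128*(1 - cos(k)^2)^2 + 112*cos(k)^5 - 392*cos(k)^3 + 32*cos(k)^2 + 175*cos(k) - 112)/(4*cos(k)^2 + 1)^3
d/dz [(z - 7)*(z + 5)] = 2*z - 2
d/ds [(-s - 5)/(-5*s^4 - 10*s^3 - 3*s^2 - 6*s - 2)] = (5*s^4 + 10*s^3 + 3*s^2 + 6*s - 2*(s + 5)*(10*s^3 + 15*s^2 + 3*s + 3) + 2)/(5*s^4 + 10*s^3 + 3*s^2 + 6*s + 2)^2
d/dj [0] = 0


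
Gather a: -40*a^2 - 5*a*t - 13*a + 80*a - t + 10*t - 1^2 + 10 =-40*a^2 + a*(67 - 5*t) + 9*t + 9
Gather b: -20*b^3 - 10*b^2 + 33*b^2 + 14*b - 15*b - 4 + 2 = -20*b^3 + 23*b^2 - b - 2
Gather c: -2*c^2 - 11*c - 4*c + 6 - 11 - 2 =-2*c^2 - 15*c - 7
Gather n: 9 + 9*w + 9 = 9*w + 18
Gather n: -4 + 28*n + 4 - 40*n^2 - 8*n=-40*n^2 + 20*n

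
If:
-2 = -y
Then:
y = 2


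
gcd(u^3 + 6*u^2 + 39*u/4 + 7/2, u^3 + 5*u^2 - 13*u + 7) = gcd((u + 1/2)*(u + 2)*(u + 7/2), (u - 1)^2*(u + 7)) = 1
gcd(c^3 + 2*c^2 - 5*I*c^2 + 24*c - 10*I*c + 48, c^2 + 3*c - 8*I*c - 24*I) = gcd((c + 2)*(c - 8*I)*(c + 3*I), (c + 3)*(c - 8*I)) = c - 8*I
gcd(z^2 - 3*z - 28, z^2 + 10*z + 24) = z + 4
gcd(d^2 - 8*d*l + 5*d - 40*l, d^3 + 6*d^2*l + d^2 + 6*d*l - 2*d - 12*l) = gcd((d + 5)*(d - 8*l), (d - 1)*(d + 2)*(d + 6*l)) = 1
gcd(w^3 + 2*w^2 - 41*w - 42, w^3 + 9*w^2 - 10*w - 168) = w + 7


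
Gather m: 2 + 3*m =3*m + 2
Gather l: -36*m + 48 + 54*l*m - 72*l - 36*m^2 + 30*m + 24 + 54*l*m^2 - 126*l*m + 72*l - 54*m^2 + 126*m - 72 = l*(54*m^2 - 72*m) - 90*m^2 + 120*m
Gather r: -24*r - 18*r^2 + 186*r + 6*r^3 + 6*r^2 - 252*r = 6*r^3 - 12*r^2 - 90*r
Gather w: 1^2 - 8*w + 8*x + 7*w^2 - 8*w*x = 7*w^2 + w*(-8*x - 8) + 8*x + 1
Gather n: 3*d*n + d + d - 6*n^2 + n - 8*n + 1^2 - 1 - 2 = 2*d - 6*n^2 + n*(3*d - 7) - 2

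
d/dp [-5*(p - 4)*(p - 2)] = 30 - 10*p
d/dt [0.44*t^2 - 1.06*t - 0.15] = 0.88*t - 1.06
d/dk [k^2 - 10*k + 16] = 2*k - 10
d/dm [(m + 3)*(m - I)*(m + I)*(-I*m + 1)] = -4*I*m^3 + m^2*(3 - 9*I) + 2*m*(3 - I) + 1 - 3*I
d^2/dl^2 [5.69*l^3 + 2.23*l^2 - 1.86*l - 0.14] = 34.14*l + 4.46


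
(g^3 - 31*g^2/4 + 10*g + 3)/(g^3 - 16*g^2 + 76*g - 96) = (g + 1/4)/(g - 8)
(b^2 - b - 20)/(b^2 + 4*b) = (b - 5)/b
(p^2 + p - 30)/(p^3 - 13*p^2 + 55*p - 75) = (p + 6)/(p^2 - 8*p + 15)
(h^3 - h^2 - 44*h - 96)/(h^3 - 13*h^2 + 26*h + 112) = (h^2 + 7*h + 12)/(h^2 - 5*h - 14)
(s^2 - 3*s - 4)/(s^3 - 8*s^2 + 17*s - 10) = (s^2 - 3*s - 4)/(s^3 - 8*s^2 + 17*s - 10)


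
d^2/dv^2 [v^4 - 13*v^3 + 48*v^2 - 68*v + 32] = 12*v^2 - 78*v + 96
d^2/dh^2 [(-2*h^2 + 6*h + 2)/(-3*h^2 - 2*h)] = 4*(-33*h^3 - 27*h^2 - 18*h - 4)/(h^3*(27*h^3 + 54*h^2 + 36*h + 8))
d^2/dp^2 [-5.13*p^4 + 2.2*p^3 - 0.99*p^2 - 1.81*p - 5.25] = -61.56*p^2 + 13.2*p - 1.98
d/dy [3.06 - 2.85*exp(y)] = -2.85*exp(y)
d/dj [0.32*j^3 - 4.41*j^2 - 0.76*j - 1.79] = 0.96*j^2 - 8.82*j - 0.76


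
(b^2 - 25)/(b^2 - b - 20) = (b + 5)/(b + 4)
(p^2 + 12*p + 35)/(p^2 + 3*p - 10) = (p + 7)/(p - 2)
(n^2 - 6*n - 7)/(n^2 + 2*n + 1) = (n - 7)/(n + 1)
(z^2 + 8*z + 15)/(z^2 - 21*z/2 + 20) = 2*(z^2 + 8*z + 15)/(2*z^2 - 21*z + 40)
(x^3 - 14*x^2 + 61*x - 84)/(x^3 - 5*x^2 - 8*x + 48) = (x^2 - 10*x + 21)/(x^2 - x - 12)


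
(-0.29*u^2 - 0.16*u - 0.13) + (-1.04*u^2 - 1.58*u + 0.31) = -1.33*u^2 - 1.74*u + 0.18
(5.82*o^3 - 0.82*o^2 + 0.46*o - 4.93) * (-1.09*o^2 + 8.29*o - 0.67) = -6.3438*o^5 + 49.1416*o^4 - 11.1986*o^3 + 9.7365*o^2 - 41.1779*o + 3.3031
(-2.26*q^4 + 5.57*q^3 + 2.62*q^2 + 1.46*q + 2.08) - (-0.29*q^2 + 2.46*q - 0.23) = -2.26*q^4 + 5.57*q^3 + 2.91*q^2 - 1.0*q + 2.31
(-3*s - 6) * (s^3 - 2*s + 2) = -3*s^4 - 6*s^3 + 6*s^2 + 6*s - 12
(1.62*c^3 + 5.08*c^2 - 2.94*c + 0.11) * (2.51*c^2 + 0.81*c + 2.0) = 4.0662*c^5 + 14.063*c^4 - 0.0245999999999986*c^3 + 8.0547*c^2 - 5.7909*c + 0.22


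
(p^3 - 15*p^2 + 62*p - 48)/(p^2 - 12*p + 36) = (p^2 - 9*p + 8)/(p - 6)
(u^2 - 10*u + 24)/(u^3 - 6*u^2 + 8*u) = (u - 6)/(u*(u - 2))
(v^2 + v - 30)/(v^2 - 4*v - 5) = (v + 6)/(v + 1)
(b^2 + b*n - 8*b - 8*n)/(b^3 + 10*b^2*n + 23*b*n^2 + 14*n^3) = (b - 8)/(b^2 + 9*b*n + 14*n^2)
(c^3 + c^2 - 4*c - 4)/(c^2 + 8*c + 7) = (c^2 - 4)/(c + 7)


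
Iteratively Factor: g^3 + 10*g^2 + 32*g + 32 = (g + 4)*(g^2 + 6*g + 8) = (g + 2)*(g + 4)*(g + 4)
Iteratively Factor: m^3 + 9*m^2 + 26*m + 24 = (m + 4)*(m^2 + 5*m + 6) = (m + 2)*(m + 4)*(m + 3)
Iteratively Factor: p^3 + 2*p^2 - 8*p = (p)*(p^2 + 2*p - 8) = p*(p - 2)*(p + 4)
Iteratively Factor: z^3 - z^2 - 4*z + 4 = (z + 2)*(z^2 - 3*z + 2) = (z - 2)*(z + 2)*(z - 1)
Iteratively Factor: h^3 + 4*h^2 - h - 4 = (h - 1)*(h^2 + 5*h + 4) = (h - 1)*(h + 1)*(h + 4)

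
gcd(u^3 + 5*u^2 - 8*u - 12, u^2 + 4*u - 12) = u^2 + 4*u - 12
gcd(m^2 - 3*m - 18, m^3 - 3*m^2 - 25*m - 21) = m + 3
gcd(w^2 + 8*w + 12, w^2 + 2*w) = w + 2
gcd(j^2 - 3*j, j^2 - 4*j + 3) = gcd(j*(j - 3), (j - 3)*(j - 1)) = j - 3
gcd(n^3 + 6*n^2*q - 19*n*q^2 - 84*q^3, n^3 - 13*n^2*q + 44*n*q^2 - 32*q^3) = -n + 4*q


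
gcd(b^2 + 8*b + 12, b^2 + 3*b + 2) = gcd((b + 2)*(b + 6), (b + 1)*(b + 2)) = b + 2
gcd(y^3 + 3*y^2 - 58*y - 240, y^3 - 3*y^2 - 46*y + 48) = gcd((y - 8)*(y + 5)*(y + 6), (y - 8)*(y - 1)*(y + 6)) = y^2 - 2*y - 48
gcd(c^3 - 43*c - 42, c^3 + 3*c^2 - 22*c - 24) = c^2 + 7*c + 6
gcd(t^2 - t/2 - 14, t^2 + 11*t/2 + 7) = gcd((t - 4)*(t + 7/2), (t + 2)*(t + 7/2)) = t + 7/2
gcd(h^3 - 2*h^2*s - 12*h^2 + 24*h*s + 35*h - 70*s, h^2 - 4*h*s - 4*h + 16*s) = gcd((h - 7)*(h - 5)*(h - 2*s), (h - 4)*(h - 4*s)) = 1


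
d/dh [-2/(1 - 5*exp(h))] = -10*exp(h)/(5*exp(h) - 1)^2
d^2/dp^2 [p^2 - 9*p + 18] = 2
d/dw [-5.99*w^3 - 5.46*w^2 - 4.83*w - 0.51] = -17.97*w^2 - 10.92*w - 4.83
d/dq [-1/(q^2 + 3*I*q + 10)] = (2*q + 3*I)/(q^2 + 3*I*q + 10)^2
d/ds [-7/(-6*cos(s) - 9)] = 14*sin(s)/(3*(2*cos(s) + 3)^2)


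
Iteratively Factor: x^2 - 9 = (x - 3)*(x + 3)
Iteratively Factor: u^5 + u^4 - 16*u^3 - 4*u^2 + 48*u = (u - 3)*(u^4 + 4*u^3 - 4*u^2 - 16*u) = u*(u - 3)*(u^3 + 4*u^2 - 4*u - 16) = u*(u - 3)*(u + 2)*(u^2 + 2*u - 8) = u*(u - 3)*(u + 2)*(u + 4)*(u - 2)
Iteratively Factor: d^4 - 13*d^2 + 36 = (d + 2)*(d^3 - 2*d^2 - 9*d + 18) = (d + 2)*(d + 3)*(d^2 - 5*d + 6) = (d - 2)*(d + 2)*(d + 3)*(d - 3)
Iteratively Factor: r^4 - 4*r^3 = (r - 4)*(r^3) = r*(r - 4)*(r^2) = r^2*(r - 4)*(r)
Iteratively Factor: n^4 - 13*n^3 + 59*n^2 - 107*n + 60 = (n - 5)*(n^3 - 8*n^2 + 19*n - 12) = (n - 5)*(n - 1)*(n^2 - 7*n + 12) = (n - 5)*(n - 3)*(n - 1)*(n - 4)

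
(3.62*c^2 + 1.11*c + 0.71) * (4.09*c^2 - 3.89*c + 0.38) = 14.8058*c^4 - 9.5419*c^3 - 0.0384000000000011*c^2 - 2.3401*c + 0.2698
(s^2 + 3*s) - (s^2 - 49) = 3*s + 49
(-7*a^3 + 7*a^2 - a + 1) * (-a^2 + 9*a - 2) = 7*a^5 - 70*a^4 + 78*a^3 - 24*a^2 + 11*a - 2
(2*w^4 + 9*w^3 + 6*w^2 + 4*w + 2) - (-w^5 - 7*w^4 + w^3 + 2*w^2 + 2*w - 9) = w^5 + 9*w^4 + 8*w^3 + 4*w^2 + 2*w + 11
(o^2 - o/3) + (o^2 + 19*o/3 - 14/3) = 2*o^2 + 6*o - 14/3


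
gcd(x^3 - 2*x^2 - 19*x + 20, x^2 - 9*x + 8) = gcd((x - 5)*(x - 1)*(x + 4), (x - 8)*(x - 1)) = x - 1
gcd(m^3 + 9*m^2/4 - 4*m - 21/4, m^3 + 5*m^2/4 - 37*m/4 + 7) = m - 7/4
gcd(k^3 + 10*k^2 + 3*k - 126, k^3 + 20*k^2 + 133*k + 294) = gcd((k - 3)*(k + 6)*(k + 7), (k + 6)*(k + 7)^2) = k^2 + 13*k + 42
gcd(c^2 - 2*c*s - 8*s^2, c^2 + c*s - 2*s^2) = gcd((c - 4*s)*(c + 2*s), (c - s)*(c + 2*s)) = c + 2*s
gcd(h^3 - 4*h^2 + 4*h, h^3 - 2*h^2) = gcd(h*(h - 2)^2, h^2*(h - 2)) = h^2 - 2*h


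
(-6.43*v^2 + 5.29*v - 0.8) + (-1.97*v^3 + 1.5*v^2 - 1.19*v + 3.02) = -1.97*v^3 - 4.93*v^2 + 4.1*v + 2.22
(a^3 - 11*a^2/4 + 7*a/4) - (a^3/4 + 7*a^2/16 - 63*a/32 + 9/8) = 3*a^3/4 - 51*a^2/16 + 119*a/32 - 9/8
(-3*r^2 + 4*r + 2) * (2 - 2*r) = 6*r^3 - 14*r^2 + 4*r + 4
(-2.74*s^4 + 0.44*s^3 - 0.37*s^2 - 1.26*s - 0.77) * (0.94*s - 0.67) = -2.5756*s^5 + 2.2494*s^4 - 0.6426*s^3 - 0.9365*s^2 + 0.1204*s + 0.5159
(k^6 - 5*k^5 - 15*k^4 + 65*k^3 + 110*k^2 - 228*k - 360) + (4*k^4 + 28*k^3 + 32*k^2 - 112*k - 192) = k^6 - 5*k^5 - 11*k^4 + 93*k^3 + 142*k^2 - 340*k - 552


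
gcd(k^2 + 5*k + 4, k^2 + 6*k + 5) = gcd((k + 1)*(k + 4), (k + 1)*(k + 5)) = k + 1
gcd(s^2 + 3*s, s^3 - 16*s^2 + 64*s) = s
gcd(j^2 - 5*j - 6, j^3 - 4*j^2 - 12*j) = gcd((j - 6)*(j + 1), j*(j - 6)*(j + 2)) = j - 6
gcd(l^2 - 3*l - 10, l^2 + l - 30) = l - 5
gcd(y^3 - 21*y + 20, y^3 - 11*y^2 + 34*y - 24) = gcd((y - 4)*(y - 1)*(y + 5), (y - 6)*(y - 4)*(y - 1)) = y^2 - 5*y + 4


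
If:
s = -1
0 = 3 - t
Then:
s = -1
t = 3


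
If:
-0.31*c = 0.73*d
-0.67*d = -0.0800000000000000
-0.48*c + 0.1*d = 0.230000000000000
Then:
No Solution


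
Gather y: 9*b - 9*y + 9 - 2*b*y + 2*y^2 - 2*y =9*b + 2*y^2 + y*(-2*b - 11) + 9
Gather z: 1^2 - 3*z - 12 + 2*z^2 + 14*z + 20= 2*z^2 + 11*z + 9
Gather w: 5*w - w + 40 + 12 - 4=4*w + 48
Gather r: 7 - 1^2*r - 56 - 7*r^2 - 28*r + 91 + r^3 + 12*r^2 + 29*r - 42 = r^3 + 5*r^2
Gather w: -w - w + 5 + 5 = 10 - 2*w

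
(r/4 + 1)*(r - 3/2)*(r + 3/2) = r^3/4 + r^2 - 9*r/16 - 9/4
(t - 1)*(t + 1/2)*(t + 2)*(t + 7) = t^4 + 17*t^3/2 + 9*t^2 - 23*t/2 - 7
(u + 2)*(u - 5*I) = u^2 + 2*u - 5*I*u - 10*I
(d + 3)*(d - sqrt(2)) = d^2 - sqrt(2)*d + 3*d - 3*sqrt(2)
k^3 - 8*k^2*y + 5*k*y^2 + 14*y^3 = (k - 7*y)*(k - 2*y)*(k + y)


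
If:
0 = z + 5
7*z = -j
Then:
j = 35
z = -5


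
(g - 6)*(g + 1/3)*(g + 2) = g^3 - 11*g^2/3 - 40*g/3 - 4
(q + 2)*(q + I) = q^2 + 2*q + I*q + 2*I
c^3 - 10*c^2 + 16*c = c*(c - 8)*(c - 2)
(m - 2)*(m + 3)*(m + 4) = m^3 + 5*m^2 - 2*m - 24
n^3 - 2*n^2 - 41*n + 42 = (n - 7)*(n - 1)*(n + 6)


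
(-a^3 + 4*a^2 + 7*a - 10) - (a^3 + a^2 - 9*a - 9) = -2*a^3 + 3*a^2 + 16*a - 1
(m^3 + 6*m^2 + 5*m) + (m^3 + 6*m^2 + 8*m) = 2*m^3 + 12*m^2 + 13*m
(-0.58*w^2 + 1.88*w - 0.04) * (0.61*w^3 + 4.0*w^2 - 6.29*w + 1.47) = -0.3538*w^5 - 1.1732*w^4 + 11.1438*w^3 - 12.8378*w^2 + 3.0152*w - 0.0588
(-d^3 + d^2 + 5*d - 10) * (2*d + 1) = -2*d^4 + d^3 + 11*d^2 - 15*d - 10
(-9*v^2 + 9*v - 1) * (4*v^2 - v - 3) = -36*v^4 + 45*v^3 + 14*v^2 - 26*v + 3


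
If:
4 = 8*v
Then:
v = 1/2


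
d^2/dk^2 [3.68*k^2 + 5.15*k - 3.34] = 7.36000000000000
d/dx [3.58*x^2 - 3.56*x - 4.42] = 7.16*x - 3.56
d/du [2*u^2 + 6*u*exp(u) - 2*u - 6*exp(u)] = 6*u*exp(u) + 4*u - 2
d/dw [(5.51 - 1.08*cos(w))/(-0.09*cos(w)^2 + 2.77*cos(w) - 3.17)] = (0.0972*cos(w)^2 - 0.9918*cos(w) + 11.8391)*sin(w)/(0.0081*cos(w)^4 - 0.4986*cos(w)^3 + 8.2435*cos(w)^2 - 17.5618*cos(w) + 10.0489)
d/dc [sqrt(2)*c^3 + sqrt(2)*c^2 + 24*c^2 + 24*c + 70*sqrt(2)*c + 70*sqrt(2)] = 3*sqrt(2)*c^2 + 2*sqrt(2)*c + 48*c + 24 + 70*sqrt(2)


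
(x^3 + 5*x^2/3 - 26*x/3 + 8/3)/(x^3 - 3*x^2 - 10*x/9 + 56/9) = 3*(3*x^2 + 11*x - 4)/(9*x^2 - 9*x - 28)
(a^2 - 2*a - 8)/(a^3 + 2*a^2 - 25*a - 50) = (a - 4)/(a^2 - 25)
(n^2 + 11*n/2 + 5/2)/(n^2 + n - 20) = (n + 1/2)/(n - 4)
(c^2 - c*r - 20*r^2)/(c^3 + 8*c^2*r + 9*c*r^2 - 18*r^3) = (c^2 - c*r - 20*r^2)/(c^3 + 8*c^2*r + 9*c*r^2 - 18*r^3)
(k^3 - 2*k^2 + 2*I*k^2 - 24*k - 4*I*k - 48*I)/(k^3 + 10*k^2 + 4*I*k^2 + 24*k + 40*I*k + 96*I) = (k^2 + k*(-6 + 2*I) - 12*I)/(k^2 + k*(6 + 4*I) + 24*I)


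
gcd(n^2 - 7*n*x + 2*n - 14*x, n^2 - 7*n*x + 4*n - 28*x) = -n + 7*x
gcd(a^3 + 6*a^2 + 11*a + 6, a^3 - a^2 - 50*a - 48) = a + 1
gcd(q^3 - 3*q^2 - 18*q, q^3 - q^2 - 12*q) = q^2 + 3*q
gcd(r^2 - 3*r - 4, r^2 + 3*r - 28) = r - 4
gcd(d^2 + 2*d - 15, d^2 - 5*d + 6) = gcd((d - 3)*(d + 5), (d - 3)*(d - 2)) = d - 3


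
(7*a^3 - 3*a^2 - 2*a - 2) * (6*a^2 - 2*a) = 42*a^5 - 32*a^4 - 6*a^3 - 8*a^2 + 4*a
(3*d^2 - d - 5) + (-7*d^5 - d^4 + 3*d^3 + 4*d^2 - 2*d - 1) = -7*d^5 - d^4 + 3*d^3 + 7*d^2 - 3*d - 6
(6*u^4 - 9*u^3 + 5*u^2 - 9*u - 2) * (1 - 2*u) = -12*u^5 + 24*u^4 - 19*u^3 + 23*u^2 - 5*u - 2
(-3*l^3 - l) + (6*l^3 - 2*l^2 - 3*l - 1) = 3*l^3 - 2*l^2 - 4*l - 1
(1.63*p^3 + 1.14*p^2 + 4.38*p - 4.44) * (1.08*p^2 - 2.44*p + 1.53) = 1.7604*p^5 - 2.746*p^4 + 4.4427*p^3 - 13.7382*p^2 + 17.535*p - 6.7932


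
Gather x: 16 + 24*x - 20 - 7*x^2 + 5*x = -7*x^2 + 29*x - 4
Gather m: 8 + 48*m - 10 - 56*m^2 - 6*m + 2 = -56*m^2 + 42*m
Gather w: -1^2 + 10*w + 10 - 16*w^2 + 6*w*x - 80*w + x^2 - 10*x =-16*w^2 + w*(6*x - 70) + x^2 - 10*x + 9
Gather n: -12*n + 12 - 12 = -12*n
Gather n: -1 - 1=-2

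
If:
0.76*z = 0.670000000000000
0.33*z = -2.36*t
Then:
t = -0.12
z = 0.88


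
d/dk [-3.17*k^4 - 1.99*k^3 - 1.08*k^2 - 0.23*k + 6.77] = -12.68*k^3 - 5.97*k^2 - 2.16*k - 0.23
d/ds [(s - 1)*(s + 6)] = 2*s + 5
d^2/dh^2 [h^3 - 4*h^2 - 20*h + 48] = 6*h - 8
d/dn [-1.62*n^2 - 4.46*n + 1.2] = -3.24*n - 4.46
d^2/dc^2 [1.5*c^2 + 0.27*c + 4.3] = 3.00000000000000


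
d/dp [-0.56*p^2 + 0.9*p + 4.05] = 0.9 - 1.12*p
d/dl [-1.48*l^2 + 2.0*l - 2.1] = 2.0 - 2.96*l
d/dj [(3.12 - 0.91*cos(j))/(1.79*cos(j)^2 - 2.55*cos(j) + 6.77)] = (-1.6289*cos(j)^2 + 11.1696*cos(j) - 1.7953)*sin(j)/(3.2041*cos(j)^4 - 9.129*cos(j)^3 + 30.7391*cos(j)^2 - 34.527*cos(j) + 45.8329)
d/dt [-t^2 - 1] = -2*t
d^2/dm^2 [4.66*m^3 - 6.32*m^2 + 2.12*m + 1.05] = 27.96*m - 12.64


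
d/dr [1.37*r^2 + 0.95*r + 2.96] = 2.74*r + 0.95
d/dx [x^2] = 2*x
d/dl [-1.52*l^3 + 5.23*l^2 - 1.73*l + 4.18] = -4.56*l^2 + 10.46*l - 1.73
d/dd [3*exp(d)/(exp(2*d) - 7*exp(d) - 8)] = 3*(-exp(2*d) - 8)*exp(d)/(exp(4*d) - 14*exp(3*d) + 33*exp(2*d) + 112*exp(d) + 64)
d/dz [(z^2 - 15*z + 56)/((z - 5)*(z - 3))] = (7*z^2 - 82*z + 223)/(z^4 - 16*z^3 + 94*z^2 - 240*z + 225)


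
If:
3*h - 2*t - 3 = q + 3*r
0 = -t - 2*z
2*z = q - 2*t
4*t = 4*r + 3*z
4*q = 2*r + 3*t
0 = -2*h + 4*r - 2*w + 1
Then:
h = 1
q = 0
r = 0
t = 0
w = -1/2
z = 0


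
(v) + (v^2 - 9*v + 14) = v^2 - 8*v + 14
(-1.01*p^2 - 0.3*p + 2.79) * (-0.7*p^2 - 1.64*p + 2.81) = 0.707*p^4 + 1.8664*p^3 - 4.2991*p^2 - 5.4186*p + 7.8399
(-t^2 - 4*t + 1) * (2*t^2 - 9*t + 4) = -2*t^4 + t^3 + 34*t^2 - 25*t + 4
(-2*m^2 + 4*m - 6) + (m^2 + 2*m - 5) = -m^2 + 6*m - 11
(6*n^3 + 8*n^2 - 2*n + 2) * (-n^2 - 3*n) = -6*n^5 - 26*n^4 - 22*n^3 + 4*n^2 - 6*n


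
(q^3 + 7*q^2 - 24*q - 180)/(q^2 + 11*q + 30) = (q^2 + q - 30)/(q + 5)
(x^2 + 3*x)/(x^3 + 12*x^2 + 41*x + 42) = x/(x^2 + 9*x + 14)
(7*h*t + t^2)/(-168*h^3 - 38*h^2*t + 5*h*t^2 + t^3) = t/(-24*h^2 - 2*h*t + t^2)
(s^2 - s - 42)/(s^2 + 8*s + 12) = (s - 7)/(s + 2)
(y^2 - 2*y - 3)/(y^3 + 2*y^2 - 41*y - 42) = (y - 3)/(y^2 + y - 42)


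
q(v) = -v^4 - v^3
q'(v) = -4*v^3 - 3*v^2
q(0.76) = -0.77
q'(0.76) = -3.49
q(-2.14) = -11.17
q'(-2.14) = 25.46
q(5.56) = -1127.53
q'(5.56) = -780.26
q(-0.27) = 0.01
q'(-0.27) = -0.14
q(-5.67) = -851.27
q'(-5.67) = 632.69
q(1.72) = -13.84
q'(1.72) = -29.23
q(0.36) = -0.06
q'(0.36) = -0.58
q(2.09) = -28.21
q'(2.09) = -49.62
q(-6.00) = -1080.00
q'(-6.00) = 756.00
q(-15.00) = -47250.00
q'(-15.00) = 12825.00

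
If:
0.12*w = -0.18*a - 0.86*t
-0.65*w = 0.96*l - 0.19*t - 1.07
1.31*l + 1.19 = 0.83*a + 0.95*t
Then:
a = 3.86634504939122 - 1.15343618017636*w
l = 0.954422237537331 - 0.656919189241725*w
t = 0.101881991199703*w - 0.809235010337698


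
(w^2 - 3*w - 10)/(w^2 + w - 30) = (w + 2)/(w + 6)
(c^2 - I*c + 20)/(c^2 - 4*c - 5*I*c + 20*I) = (c + 4*I)/(c - 4)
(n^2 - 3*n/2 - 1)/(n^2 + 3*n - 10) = (n + 1/2)/(n + 5)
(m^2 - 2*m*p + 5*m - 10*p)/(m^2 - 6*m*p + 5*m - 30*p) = (-m + 2*p)/(-m + 6*p)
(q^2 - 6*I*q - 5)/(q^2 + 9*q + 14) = (q^2 - 6*I*q - 5)/(q^2 + 9*q + 14)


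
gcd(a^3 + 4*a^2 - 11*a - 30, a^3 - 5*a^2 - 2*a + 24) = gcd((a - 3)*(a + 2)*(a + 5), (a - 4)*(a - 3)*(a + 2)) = a^2 - a - 6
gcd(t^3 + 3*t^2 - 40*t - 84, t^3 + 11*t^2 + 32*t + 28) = t^2 + 9*t + 14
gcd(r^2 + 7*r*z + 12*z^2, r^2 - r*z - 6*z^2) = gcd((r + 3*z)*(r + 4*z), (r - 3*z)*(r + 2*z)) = 1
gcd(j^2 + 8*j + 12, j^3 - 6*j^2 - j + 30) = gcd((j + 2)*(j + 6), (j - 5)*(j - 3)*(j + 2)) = j + 2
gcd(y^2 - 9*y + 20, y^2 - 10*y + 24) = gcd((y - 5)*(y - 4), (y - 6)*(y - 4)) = y - 4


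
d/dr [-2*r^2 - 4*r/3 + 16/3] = -4*r - 4/3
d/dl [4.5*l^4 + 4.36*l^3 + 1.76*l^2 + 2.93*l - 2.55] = 18.0*l^3 + 13.08*l^2 + 3.52*l + 2.93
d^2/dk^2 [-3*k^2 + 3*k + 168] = -6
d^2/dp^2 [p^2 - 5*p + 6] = 2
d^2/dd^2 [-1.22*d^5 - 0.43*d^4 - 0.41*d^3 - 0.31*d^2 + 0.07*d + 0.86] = -24.4*d^3 - 5.16*d^2 - 2.46*d - 0.62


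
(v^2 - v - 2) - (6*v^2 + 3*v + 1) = -5*v^2 - 4*v - 3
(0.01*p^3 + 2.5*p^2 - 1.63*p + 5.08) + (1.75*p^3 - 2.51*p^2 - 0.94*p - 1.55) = 1.76*p^3 - 0.00999999999999979*p^2 - 2.57*p + 3.53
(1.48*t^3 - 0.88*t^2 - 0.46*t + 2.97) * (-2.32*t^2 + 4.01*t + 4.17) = -3.4336*t^5 + 7.9764*t^4 + 3.71*t^3 - 12.4046*t^2 + 9.9915*t + 12.3849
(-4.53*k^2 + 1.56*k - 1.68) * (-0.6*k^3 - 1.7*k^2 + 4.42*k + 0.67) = 2.718*k^5 + 6.765*k^4 - 21.6666*k^3 + 6.7161*k^2 - 6.3804*k - 1.1256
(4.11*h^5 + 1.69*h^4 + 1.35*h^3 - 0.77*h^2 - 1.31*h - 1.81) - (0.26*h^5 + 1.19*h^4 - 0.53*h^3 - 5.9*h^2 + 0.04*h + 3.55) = 3.85*h^5 + 0.5*h^4 + 1.88*h^3 + 5.13*h^2 - 1.35*h - 5.36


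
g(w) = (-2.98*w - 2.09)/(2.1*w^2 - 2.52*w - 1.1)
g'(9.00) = 0.03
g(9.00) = -0.20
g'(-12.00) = 0.01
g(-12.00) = 0.10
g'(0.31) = 0.47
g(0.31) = 1.79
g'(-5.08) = 0.03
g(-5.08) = 0.20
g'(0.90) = 3.95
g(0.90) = 2.86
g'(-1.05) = -0.29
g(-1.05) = 0.27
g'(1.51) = 1865.67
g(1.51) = 56.33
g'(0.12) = -0.45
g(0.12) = 1.78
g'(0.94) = 4.53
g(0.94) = 3.03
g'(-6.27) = 0.02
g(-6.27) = 0.17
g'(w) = (2.52 - 4.2*w)*(-2.98*w - 2.09)/(2.1*w^2 - 2.52*w - 1.1)^2 - 2.98/(2.1*w^2 - 2.52*w - 1.1) = (6.258*w^2 + 8.778*w - 1.9888)/(4.41*w^4 - 10.584*w^3 + 1.7304*w^2 + 5.544*w + 1.21)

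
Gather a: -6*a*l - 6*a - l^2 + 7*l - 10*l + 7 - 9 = a*(-6*l - 6) - l^2 - 3*l - 2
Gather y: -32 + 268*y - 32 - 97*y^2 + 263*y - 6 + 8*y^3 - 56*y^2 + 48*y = 8*y^3 - 153*y^2 + 579*y - 70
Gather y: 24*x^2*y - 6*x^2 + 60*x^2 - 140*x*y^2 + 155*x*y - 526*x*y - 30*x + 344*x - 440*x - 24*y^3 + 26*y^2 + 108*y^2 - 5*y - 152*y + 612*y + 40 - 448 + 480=54*x^2 - 126*x - 24*y^3 + y^2*(134 - 140*x) + y*(24*x^2 - 371*x + 455) + 72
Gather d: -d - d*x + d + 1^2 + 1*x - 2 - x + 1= -d*x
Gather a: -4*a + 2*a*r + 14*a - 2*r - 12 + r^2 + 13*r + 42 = a*(2*r + 10) + r^2 + 11*r + 30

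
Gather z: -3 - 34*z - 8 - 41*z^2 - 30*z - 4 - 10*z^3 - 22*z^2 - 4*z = -10*z^3 - 63*z^2 - 68*z - 15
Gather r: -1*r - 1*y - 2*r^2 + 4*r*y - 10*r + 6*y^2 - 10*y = -2*r^2 + r*(4*y - 11) + 6*y^2 - 11*y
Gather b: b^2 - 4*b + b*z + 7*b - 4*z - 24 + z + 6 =b^2 + b*(z + 3) - 3*z - 18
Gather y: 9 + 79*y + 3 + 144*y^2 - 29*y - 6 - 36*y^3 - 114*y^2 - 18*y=-36*y^3 + 30*y^2 + 32*y + 6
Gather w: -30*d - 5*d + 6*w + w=-35*d + 7*w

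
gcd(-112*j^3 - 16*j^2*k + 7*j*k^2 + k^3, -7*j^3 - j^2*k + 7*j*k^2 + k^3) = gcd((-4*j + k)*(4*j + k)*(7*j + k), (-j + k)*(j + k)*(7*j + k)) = 7*j + k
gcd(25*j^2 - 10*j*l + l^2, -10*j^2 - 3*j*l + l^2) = 5*j - l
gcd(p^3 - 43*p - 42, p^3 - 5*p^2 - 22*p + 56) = p - 7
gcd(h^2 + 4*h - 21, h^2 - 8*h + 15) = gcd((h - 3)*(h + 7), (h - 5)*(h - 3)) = h - 3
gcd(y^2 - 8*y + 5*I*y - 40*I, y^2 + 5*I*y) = y + 5*I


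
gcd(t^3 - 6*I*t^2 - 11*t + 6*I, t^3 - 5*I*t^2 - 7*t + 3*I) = t^2 - 4*I*t - 3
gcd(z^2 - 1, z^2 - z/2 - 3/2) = z + 1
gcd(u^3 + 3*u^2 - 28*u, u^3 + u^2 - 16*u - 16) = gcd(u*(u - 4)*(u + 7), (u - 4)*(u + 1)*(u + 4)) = u - 4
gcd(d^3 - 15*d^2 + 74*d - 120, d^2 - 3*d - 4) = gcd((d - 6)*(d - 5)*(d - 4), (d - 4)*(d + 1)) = d - 4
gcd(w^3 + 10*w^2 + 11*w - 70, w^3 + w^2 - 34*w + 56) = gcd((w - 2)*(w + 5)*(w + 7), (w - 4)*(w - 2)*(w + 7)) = w^2 + 5*w - 14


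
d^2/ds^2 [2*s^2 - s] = 4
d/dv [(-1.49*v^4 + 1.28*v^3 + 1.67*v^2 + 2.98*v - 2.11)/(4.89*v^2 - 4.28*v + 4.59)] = (-14.5722*v^5 + 25.3908*v^4 - 38.3132*v^3 - 4.0942*v^2 + 35.9664*v + 4.6474)/(23.9121*v^4 - 41.8584*v^3 + 63.2086*v^2 - 39.2904*v + 21.0681)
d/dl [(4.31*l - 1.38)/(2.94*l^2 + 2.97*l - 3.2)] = (-12.6714*l^2 + 8.1144*l - 9.6934)/(8.6436*l^4 + 17.4636*l^3 - 9.9951*l^2 - 19.008*l + 10.24)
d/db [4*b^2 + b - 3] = 8*b + 1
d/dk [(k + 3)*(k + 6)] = 2*k + 9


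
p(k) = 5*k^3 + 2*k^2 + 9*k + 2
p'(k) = 15*k^2 + 4*k + 9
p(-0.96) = -9.22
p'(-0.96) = 18.98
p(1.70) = 47.64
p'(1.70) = 59.15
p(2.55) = 120.86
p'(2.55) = 116.74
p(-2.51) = -87.06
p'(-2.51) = 93.46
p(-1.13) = -12.83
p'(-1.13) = 23.63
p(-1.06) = -11.25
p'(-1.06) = 21.61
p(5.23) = 819.05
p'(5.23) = 440.21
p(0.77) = 12.40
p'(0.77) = 20.97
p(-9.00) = -3562.00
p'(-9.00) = 1188.00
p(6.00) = 1208.00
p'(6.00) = 573.00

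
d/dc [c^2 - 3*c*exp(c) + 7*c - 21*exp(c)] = -3*c*exp(c) + 2*c - 24*exp(c) + 7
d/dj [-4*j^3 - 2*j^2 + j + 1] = -12*j^2 - 4*j + 1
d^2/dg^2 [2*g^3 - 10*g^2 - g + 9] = 12*g - 20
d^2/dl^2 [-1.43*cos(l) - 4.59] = 1.43*cos(l)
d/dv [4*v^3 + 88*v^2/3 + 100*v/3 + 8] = 12*v^2 + 176*v/3 + 100/3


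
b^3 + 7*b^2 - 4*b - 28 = (b - 2)*(b + 2)*(b + 7)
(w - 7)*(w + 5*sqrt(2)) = w^2 - 7*w + 5*sqrt(2)*w - 35*sqrt(2)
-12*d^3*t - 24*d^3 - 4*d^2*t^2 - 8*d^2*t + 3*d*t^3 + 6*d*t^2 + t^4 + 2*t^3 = (-2*d + t)*(2*d + t)*(3*d + t)*(t + 2)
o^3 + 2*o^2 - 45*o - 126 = (o - 7)*(o + 3)*(o + 6)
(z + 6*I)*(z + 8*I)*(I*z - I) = I*z^3 - 14*z^2 - I*z^2 + 14*z - 48*I*z + 48*I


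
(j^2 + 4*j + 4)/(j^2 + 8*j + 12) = (j + 2)/(j + 6)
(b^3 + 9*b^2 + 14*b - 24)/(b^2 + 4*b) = b + 5 - 6/b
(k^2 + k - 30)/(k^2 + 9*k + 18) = (k - 5)/(k + 3)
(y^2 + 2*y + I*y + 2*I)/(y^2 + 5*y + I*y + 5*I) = (y + 2)/(y + 5)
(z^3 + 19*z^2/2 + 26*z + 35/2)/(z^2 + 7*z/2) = z + 6 + 5/z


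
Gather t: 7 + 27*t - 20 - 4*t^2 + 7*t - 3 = -4*t^2 + 34*t - 16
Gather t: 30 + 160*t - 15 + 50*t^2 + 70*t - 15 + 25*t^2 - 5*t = 75*t^2 + 225*t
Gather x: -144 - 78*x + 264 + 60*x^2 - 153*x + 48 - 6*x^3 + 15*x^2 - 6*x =-6*x^3 + 75*x^2 - 237*x + 168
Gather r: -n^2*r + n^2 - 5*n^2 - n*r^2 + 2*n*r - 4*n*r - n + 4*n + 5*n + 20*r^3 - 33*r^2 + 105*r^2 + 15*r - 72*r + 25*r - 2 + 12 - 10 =-4*n^2 + 8*n + 20*r^3 + r^2*(72 - n) + r*(-n^2 - 2*n - 32)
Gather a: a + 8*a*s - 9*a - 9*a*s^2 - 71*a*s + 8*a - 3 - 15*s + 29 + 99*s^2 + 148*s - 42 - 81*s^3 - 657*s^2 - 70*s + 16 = a*(-9*s^2 - 63*s) - 81*s^3 - 558*s^2 + 63*s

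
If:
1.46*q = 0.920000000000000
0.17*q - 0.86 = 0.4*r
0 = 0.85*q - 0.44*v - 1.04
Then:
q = 0.63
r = -1.88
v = -1.15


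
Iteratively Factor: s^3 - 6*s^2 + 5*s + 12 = (s + 1)*(s^2 - 7*s + 12) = (s - 3)*(s + 1)*(s - 4)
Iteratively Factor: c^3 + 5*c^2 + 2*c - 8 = (c + 2)*(c^2 + 3*c - 4) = (c + 2)*(c + 4)*(c - 1)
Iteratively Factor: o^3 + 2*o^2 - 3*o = (o + 3)*(o^2 - o) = o*(o + 3)*(o - 1)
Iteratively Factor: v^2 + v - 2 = (v - 1)*(v + 2)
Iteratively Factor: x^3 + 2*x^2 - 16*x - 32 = (x + 2)*(x^2 - 16) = (x + 2)*(x + 4)*(x - 4)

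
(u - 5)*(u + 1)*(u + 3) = u^3 - u^2 - 17*u - 15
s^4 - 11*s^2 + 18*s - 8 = (s - 2)*(s - 1)^2*(s + 4)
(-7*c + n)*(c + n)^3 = -7*c^4 - 20*c^3*n - 18*c^2*n^2 - 4*c*n^3 + n^4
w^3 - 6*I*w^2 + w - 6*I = (w - 6*I)*(w - I)*(w + I)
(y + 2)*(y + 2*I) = y^2 + 2*y + 2*I*y + 4*I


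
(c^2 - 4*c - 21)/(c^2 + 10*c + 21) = (c - 7)/(c + 7)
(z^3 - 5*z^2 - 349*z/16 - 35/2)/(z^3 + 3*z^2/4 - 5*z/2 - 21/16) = (4*z^2 - 27*z - 40)/(4*z^2 - 4*z - 3)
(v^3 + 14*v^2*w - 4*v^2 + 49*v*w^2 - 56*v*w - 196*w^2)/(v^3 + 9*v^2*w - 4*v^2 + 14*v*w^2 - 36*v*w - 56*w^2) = (v + 7*w)/(v + 2*w)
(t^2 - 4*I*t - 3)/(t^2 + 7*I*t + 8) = (t - 3*I)/(t + 8*I)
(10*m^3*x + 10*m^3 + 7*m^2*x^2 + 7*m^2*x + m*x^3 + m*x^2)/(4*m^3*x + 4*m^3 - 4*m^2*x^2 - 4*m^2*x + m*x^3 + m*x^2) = (10*m^2 + 7*m*x + x^2)/(4*m^2 - 4*m*x + x^2)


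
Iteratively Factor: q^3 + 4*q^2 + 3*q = (q + 1)*(q^2 + 3*q) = q*(q + 1)*(q + 3)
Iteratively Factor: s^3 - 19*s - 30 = (s + 2)*(s^2 - 2*s - 15) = (s + 2)*(s + 3)*(s - 5)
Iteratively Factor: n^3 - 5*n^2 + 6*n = (n - 3)*(n^2 - 2*n) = n*(n - 3)*(n - 2)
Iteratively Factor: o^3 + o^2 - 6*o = (o)*(o^2 + o - 6) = o*(o - 2)*(o + 3)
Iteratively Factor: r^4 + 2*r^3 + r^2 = (r)*(r^3 + 2*r^2 + r) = r*(r + 1)*(r^2 + r) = r^2*(r + 1)*(r + 1)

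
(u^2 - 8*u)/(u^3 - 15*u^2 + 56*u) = 1/(u - 7)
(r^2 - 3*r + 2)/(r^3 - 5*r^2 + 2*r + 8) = (r - 1)/(r^2 - 3*r - 4)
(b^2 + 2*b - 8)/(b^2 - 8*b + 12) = (b + 4)/(b - 6)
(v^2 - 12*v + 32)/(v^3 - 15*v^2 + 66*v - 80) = (v - 4)/(v^2 - 7*v + 10)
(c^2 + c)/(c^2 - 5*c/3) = 3*(c + 1)/(3*c - 5)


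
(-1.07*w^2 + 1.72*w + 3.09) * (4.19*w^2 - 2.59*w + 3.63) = -4.4833*w^4 + 9.9781*w^3 + 4.6082*w^2 - 1.7595*w + 11.2167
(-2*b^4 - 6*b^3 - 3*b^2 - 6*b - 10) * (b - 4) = -2*b^5 + 2*b^4 + 21*b^3 + 6*b^2 + 14*b + 40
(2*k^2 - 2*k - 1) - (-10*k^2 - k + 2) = 12*k^2 - k - 3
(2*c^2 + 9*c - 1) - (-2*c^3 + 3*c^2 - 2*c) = 2*c^3 - c^2 + 11*c - 1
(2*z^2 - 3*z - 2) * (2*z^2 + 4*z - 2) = 4*z^4 + 2*z^3 - 20*z^2 - 2*z + 4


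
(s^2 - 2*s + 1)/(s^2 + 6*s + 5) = (s^2 - 2*s + 1)/(s^2 + 6*s + 5)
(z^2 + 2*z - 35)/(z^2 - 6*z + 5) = (z + 7)/(z - 1)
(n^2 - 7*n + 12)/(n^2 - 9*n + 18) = (n - 4)/(n - 6)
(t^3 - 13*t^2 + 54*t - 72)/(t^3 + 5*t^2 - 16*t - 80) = (t^2 - 9*t + 18)/(t^2 + 9*t + 20)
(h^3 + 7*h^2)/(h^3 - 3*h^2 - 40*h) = h*(h + 7)/(h^2 - 3*h - 40)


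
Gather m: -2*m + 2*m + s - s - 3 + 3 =0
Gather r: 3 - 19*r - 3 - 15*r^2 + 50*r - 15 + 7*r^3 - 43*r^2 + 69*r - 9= 7*r^3 - 58*r^2 + 100*r - 24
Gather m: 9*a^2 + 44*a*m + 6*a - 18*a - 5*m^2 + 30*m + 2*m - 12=9*a^2 - 12*a - 5*m^2 + m*(44*a + 32) - 12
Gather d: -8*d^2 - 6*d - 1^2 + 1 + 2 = -8*d^2 - 6*d + 2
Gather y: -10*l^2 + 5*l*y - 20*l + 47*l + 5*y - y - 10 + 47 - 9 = -10*l^2 + 27*l + y*(5*l + 4) + 28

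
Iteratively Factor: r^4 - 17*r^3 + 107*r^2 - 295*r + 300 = (r - 3)*(r^3 - 14*r^2 + 65*r - 100) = (r - 4)*(r - 3)*(r^2 - 10*r + 25) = (r - 5)*(r - 4)*(r - 3)*(r - 5)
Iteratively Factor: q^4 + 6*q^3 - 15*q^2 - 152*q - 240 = (q + 4)*(q^3 + 2*q^2 - 23*q - 60) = (q + 3)*(q + 4)*(q^2 - q - 20) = (q - 5)*(q + 3)*(q + 4)*(q + 4)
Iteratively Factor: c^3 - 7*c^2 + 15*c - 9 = (c - 3)*(c^2 - 4*c + 3) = (c - 3)^2*(c - 1)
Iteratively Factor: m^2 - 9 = (m - 3)*(m + 3)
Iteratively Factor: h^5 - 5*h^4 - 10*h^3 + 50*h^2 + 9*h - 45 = (h - 3)*(h^4 - 2*h^3 - 16*h^2 + 2*h + 15) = (h - 3)*(h + 1)*(h^3 - 3*h^2 - 13*h + 15) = (h - 5)*(h - 3)*(h + 1)*(h^2 + 2*h - 3) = (h - 5)*(h - 3)*(h + 1)*(h + 3)*(h - 1)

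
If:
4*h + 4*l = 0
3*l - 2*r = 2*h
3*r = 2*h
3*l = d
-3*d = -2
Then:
No Solution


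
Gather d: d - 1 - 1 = d - 2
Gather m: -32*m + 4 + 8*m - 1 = 3 - 24*m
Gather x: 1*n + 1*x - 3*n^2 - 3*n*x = -3*n^2 + n + x*(1 - 3*n)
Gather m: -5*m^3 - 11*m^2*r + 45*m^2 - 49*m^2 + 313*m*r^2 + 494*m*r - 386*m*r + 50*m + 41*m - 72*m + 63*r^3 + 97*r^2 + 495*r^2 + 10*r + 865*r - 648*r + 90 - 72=-5*m^3 + m^2*(-11*r - 4) + m*(313*r^2 + 108*r + 19) + 63*r^3 + 592*r^2 + 227*r + 18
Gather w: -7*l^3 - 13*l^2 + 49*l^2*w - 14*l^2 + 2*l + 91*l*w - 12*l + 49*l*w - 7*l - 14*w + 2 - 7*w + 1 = -7*l^3 - 27*l^2 - 17*l + w*(49*l^2 + 140*l - 21) + 3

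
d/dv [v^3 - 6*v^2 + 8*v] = 3*v^2 - 12*v + 8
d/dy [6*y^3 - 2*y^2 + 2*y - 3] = 18*y^2 - 4*y + 2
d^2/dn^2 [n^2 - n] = 2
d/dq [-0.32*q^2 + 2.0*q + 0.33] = 2.0 - 0.64*q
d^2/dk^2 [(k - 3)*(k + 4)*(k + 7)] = 6*k + 16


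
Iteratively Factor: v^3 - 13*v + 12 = (v + 4)*(v^2 - 4*v + 3) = (v - 1)*(v + 4)*(v - 3)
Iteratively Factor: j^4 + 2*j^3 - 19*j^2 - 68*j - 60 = (j + 2)*(j^3 - 19*j - 30) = (j + 2)^2*(j^2 - 2*j - 15) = (j - 5)*(j + 2)^2*(j + 3)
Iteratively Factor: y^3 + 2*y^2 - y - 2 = (y + 1)*(y^2 + y - 2) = (y + 1)*(y + 2)*(y - 1)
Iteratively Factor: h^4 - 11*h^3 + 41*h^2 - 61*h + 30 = (h - 1)*(h^3 - 10*h^2 + 31*h - 30) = (h - 5)*(h - 1)*(h^2 - 5*h + 6) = (h - 5)*(h - 2)*(h - 1)*(h - 3)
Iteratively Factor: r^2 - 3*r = (r - 3)*(r)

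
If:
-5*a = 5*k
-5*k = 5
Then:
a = 1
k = -1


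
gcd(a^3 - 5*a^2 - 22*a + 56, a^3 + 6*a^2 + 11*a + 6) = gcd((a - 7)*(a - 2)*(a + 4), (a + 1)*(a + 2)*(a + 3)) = 1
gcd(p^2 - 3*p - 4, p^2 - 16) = p - 4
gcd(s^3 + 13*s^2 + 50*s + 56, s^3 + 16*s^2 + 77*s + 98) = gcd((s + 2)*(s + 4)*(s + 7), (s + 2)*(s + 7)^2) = s^2 + 9*s + 14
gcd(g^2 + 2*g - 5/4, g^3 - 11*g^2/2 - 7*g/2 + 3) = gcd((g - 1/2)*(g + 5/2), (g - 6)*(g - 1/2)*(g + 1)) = g - 1/2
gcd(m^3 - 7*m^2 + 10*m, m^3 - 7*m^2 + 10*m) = m^3 - 7*m^2 + 10*m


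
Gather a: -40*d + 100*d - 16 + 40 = 60*d + 24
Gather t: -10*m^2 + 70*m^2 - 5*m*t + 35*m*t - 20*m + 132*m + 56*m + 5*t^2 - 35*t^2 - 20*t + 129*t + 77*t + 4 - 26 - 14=60*m^2 + 168*m - 30*t^2 + t*(30*m + 186) - 36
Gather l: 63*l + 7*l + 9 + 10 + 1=70*l + 20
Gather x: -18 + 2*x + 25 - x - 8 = x - 1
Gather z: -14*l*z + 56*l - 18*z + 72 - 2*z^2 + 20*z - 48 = 56*l - 2*z^2 + z*(2 - 14*l) + 24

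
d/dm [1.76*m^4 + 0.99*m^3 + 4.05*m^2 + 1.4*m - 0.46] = 7.04*m^3 + 2.97*m^2 + 8.1*m + 1.4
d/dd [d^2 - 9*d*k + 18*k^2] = 2*d - 9*k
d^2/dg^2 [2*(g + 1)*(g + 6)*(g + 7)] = 12*g + 56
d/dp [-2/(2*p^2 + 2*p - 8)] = (2*p + 1)/(p^2 + p - 4)^2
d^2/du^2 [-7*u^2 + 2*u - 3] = -14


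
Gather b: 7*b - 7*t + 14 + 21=7*b - 7*t + 35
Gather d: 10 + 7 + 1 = 18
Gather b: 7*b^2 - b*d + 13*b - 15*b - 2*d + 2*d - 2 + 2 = 7*b^2 + b*(-d - 2)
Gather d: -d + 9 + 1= 10 - d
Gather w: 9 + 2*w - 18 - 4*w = -2*w - 9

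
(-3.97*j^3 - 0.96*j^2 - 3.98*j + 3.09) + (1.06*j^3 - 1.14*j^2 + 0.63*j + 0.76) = -2.91*j^3 - 2.1*j^2 - 3.35*j + 3.85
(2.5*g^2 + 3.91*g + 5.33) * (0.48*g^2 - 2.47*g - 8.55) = 1.2*g^4 - 4.2982*g^3 - 28.4743*g^2 - 46.5956*g - 45.5715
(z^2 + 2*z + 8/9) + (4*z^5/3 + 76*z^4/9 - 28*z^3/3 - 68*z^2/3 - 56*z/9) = 4*z^5/3 + 76*z^4/9 - 28*z^3/3 - 65*z^2/3 - 38*z/9 + 8/9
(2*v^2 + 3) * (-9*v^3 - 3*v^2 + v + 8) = -18*v^5 - 6*v^4 - 25*v^3 + 7*v^2 + 3*v + 24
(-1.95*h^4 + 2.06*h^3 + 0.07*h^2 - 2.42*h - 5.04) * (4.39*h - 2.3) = -8.5605*h^5 + 13.5284*h^4 - 4.4307*h^3 - 10.7848*h^2 - 16.5596*h + 11.592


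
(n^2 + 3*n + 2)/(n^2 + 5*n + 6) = (n + 1)/(n + 3)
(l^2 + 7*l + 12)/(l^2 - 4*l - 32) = (l + 3)/(l - 8)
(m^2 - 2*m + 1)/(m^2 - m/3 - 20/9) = 9*(-m^2 + 2*m - 1)/(-9*m^2 + 3*m + 20)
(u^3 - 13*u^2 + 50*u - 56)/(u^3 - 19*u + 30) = (u^2 - 11*u + 28)/(u^2 + 2*u - 15)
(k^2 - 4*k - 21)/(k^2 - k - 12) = (k - 7)/(k - 4)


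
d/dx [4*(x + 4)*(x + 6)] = 8*x + 40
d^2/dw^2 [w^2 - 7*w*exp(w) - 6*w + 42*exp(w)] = -7*w*exp(w) + 28*exp(w) + 2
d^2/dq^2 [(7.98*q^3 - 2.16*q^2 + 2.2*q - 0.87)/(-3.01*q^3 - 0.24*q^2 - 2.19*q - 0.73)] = (50.669136*q^6 + 196.026852*q^5 + 210.034188*q^4 - 103.65978*q^3 + 13.902762*q^2 - 31.928886*q + 17.376774)/(27.270901*q^9 + 6.523272*q^8 + 60.044985*q^7 + 29.347779*q^6 + 46.851327*q^5 + 32.451858*q^4 + 17.617674*q^3 + 10.887147*q^2 + 3.501153*q + 0.389017)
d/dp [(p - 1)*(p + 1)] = 2*p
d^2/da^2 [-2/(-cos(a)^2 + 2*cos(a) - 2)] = (-23*cos(a) + 6*cos(2*a) + 3*cos(3*a) - cos(4*a) + 15)/(cos(a)^2 - 2*cos(a) + 2)^3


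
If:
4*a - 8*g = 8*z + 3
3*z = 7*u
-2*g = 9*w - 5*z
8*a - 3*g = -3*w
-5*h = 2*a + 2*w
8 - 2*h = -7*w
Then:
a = 4535/4532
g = 1745/1133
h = 347/6798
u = -687/1133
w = -3835/3399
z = -1603/1133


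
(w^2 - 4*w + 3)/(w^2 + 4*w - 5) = (w - 3)/(w + 5)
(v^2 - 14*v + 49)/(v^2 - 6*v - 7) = (v - 7)/(v + 1)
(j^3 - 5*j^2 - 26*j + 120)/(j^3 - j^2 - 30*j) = (j - 4)/j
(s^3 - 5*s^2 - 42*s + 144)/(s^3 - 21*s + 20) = (s^3 - 5*s^2 - 42*s + 144)/(s^3 - 21*s + 20)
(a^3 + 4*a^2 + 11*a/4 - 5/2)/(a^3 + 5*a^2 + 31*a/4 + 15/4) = (2*a^2 + 3*a - 2)/(2*a^2 + 5*a + 3)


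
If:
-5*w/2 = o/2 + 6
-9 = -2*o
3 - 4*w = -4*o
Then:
No Solution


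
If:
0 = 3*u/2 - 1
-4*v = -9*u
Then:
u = 2/3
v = 3/2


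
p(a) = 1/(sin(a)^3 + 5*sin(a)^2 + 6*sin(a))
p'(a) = (-3*sin(a)^2*cos(a) - 10*sin(a)*cos(a) - 6*cos(a))/(sin(a)^3 + 5*sin(a)^2 + 6*sin(a))^2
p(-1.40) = -0.50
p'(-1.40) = 0.04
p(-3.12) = -7.86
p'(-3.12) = 357.35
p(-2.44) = -0.49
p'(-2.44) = 0.14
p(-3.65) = 0.24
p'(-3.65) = 0.57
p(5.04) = -0.49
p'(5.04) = 0.06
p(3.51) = -0.64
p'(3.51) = 1.07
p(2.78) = 0.36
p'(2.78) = 1.19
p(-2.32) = -0.48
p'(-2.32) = 0.04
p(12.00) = -0.52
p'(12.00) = -0.34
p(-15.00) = -0.48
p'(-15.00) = 0.14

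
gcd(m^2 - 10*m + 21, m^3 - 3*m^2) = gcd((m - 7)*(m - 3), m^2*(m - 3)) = m - 3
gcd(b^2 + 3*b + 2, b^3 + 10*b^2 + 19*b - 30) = 1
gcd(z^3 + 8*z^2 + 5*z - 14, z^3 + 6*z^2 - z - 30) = 1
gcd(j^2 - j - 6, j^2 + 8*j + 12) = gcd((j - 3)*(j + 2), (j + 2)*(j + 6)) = j + 2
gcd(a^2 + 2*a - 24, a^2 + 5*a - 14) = 1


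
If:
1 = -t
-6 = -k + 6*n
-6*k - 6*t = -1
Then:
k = 7/6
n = -29/36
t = -1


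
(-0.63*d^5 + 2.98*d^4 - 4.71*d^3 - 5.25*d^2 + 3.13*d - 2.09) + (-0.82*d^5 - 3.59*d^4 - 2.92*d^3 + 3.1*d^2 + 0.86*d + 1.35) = -1.45*d^5 - 0.61*d^4 - 7.63*d^3 - 2.15*d^2 + 3.99*d - 0.74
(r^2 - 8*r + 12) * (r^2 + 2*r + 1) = r^4 - 6*r^3 - 3*r^2 + 16*r + 12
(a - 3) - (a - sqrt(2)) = -3 + sqrt(2)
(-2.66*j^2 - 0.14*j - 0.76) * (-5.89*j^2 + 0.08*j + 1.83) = 15.6674*j^4 + 0.6118*j^3 - 0.402600000000001*j^2 - 0.317*j - 1.3908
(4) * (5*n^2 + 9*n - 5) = 20*n^2 + 36*n - 20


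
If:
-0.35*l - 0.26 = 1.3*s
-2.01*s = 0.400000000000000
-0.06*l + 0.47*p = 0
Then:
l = -0.00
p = -0.00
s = -0.20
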